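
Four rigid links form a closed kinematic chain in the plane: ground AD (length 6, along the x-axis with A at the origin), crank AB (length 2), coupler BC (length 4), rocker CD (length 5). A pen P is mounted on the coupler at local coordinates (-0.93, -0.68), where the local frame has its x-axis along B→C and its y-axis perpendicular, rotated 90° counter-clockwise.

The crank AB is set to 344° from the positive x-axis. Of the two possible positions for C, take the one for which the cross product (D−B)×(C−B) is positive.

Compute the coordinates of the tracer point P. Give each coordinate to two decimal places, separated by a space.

2.50 -1.55

A=(0,0), D=(6.00,0)
B = A + 2.00·(cos344°, sin344°) = (1.9225, -0.5513)
|BD| = 4.1146
circle(B,4.00) ∩ circle(D,5.00): a=0.9636, h=3.8822
  candidates: C₊=(2.3573,3.4250) cross=15.974; C₋=(3.3976,-4.2694) cross=-15.974
  mode + wants cross > 0 → take C=(2.3573,3.4250) (cross=15.974)
ex = (C−B)/|BC| = (0.1087,0.9941); ey = (-0.9941,0.1087)
P = B + -0.93·ex + -0.68·ey = (2.4974,-1.5497)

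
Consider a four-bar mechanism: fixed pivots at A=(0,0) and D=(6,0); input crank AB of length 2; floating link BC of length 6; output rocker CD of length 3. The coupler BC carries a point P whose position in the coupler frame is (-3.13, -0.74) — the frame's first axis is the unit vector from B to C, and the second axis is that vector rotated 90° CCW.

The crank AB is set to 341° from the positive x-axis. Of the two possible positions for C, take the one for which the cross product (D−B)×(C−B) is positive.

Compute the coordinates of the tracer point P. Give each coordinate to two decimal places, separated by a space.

A=(0,0), D=(6.00,0)
B = A + 2.00·(cos341°, sin341°) = (1.8910, -0.6511)
|BD| = 4.1602
circle(B,6.00) ∩ circle(D,3.00): a=5.3251, h=2.7646
  candidates: C₊=(6.7178,2.9129) cross=11.501; C₋=(7.5832,-2.5482) cross=-11.501
  mode + wants cross > 0 → take C=(6.7178,2.9129) (cross=11.501)
ex = (C−B)/|BC| = (0.8045,0.5940); ey = (-0.5940,0.8045)
P = B + -3.13·ex + -0.74·ey = (-0.1874,-3.1057)

-0.19 -3.11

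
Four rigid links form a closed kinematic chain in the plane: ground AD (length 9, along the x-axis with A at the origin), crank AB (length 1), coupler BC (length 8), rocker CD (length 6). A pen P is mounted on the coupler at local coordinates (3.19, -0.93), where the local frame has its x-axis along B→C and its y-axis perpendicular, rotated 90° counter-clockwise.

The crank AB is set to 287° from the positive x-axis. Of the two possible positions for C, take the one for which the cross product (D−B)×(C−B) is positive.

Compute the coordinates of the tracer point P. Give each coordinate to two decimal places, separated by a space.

A=(0,0), D=(9.00,0)
B = A + 1.00·(cos287°, sin287°) = (0.2924, -0.9563)
|BD| = 8.7600
circle(B,8.00) ∩ circle(D,6.00): a=5.9782, h=5.3162
  candidates: C₊=(5.6545,4.9807) cross=46.569; C₋=(6.8152,-5.5881) cross=-46.569
  mode + wants cross > 0 → take C=(5.6545,4.9807) (cross=46.569)
ex = (C−B)/|BC| = (0.6703,0.7421); ey = (-0.7421,0.6703)
P = B + 3.19·ex + -0.93·ey = (3.1207,0.7877)

3.12 0.79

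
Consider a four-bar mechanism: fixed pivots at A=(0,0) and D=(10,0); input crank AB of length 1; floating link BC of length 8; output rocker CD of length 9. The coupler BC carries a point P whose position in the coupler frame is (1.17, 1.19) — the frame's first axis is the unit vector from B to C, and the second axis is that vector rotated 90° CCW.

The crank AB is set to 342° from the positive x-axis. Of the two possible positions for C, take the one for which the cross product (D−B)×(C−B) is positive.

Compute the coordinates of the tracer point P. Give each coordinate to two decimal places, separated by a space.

0.36 1.25

A=(0,0), D=(10.00,0)
B = A + 1.00·(cos342°, sin342°) = (0.9511, -0.3090)
|BD| = 9.0542
circle(B,8.00) ∩ circle(D,9.00): a=3.5883, h=7.1501
  candidates: C₊=(4.2933,6.9594) cross=64.739; C₋=(4.7813,-7.3325) cross=-64.739
  mode + wants cross > 0 → take C=(4.2933,6.9594) (cross=64.739)
ex = (C−B)/|BC| = (0.4178,0.9086); ey = (-0.9086,0.4178)
P = B + 1.17·ex + 1.19·ey = (0.3587,1.2511)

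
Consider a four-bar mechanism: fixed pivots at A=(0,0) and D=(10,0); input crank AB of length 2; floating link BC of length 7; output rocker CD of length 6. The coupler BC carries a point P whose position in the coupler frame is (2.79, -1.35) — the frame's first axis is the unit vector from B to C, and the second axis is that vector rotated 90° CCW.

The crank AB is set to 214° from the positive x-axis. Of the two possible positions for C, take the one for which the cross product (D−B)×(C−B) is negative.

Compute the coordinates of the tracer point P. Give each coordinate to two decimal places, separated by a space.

A=(0,0), D=(10.00,0)
B = A + 2.00·(cos214°, sin214°) = (-1.6581, -1.1184)
|BD| = 11.7116
circle(B,7.00) ∩ circle(D,6.00): a=6.4108, h=2.8110
  candidates: C₊=(4.4550,2.2919) cross=32.921; C₋=(4.9919,-3.3043) cross=-32.921
  mode - wants cross < 0 → take C=(4.9919,-3.3043) (cross=-32.921)
ex = (C−B)/|BC| = (0.9500,-0.3123); ey = (0.3123,0.9500)
P = B + 2.79·ex + -1.35·ey = (0.5708,-3.2721)

0.57 -3.27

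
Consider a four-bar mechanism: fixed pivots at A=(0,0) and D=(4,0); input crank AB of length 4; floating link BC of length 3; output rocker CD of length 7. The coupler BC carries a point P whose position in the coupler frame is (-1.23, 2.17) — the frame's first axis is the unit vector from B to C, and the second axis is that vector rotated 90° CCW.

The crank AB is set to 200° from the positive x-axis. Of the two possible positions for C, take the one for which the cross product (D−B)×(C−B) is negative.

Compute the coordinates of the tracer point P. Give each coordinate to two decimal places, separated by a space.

A=(0,0), D=(4.00,0)
B = A + 4.00·(cos200°, sin200°) = (-3.7588, -1.3681)
|BD| = 7.8785
circle(B,3.00) ∩ circle(D,7.00): a=1.4007, h=2.6529
  candidates: C₊=(-2.8401,1.4878) cross=20.901; C₋=(-1.9187,-3.7375) cross=-20.901
  mode - wants cross < 0 → take C=(-1.9187,-3.7375) (cross=-20.901)
ex = (C−B)/|BC| = (0.6134,-0.7898); ey = (0.7898,0.6134)
P = B + -1.23·ex + 2.17·ey = (-2.7993,0.9344)

-2.80 0.93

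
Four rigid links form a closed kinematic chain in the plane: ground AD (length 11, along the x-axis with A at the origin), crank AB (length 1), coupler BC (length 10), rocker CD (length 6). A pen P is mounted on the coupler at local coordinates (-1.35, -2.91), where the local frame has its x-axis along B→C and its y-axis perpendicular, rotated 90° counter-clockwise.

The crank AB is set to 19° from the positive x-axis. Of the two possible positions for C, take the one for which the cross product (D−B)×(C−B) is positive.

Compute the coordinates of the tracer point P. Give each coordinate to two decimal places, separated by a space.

1.40 -2.85

A=(0,0), D=(11.00,0)
B = A + 1.00·(cos19°, sin19°) = (0.9455, 0.3256)
|BD| = 10.0598
circle(B,10.00) ∩ circle(D,6.00): a=8.2109, h=5.7080
  candidates: C₊=(9.3368,5.7649) cross=57.421; C₋=(8.9674,-5.6452) cross=-57.421
  mode + wants cross > 0 → take C=(9.3368,5.7649) (cross=57.421)
ex = (C−B)/|BC| = (0.8391,0.5439); ey = (-0.5439,0.8391)
P = B + -1.35·ex + -2.91·ey = (1.3955,-2.8506)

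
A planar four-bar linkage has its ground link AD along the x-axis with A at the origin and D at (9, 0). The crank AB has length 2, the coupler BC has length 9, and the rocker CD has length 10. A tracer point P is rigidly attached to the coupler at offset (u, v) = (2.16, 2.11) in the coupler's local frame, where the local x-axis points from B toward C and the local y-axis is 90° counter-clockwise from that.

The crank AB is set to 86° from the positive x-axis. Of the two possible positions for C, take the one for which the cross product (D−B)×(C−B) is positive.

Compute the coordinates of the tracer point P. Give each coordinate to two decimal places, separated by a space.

A=(0,0), D=(9.00,0)
B = A + 2.00·(cos86°, sin86°) = (0.1395, 1.9951)
|BD| = 9.0823
circle(B,9.00) ∩ circle(D,10.00): a=3.4952, h=8.2936
  candidates: C₊=(5.3712,9.3184) cross=75.325; C₋=(1.7275,-6.8637) cross=-75.325
  mode + wants cross > 0 → take C=(5.3712,9.3184) (cross=75.325)
ex = (C−B)/|BC| = (0.5813,0.8137); ey = (-0.8137,0.5813)
P = B + 2.16·ex + 2.11·ey = (-0.3218,4.9792)

-0.32 4.98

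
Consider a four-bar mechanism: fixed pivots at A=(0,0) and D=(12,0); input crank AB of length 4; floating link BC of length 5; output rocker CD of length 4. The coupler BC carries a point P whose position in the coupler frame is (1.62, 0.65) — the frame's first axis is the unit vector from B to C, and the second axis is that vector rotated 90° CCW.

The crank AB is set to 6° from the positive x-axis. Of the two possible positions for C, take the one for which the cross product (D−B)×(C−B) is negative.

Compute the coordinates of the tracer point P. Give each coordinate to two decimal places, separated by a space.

5.72 0.27

A=(0,0), D=(12.00,0)
B = A + 4.00·(cos6°, sin6°) = (3.9781, 0.4181)
|BD| = 8.0328
circle(B,5.00) ∩ circle(D,4.00): a=4.5766, h=2.0136
  candidates: C₊=(8.6533,2.1908) cross=16.175; C₋=(8.4437,-1.8310) cross=-16.175
  mode - wants cross < 0 → take C=(8.4437,-1.8310) (cross=-16.175)
ex = (C−B)/|BC| = (0.8931,-0.4498); ey = (0.4498,0.8931)
P = B + 1.62·ex + 0.65·ey = (5.7173,0.2699)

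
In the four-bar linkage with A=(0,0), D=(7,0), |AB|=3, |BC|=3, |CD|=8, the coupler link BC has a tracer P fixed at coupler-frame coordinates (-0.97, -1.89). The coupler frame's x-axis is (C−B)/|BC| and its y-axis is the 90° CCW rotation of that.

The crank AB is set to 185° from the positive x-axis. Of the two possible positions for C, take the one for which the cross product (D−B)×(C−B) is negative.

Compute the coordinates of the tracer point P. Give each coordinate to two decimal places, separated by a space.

A=(0,0), D=(7.00,0)
B = A + 3.00·(cos185°, sin185°) = (-2.9886, -0.2615)
|BD| = 9.9920
circle(B,3.00) ∩ circle(D,8.00): a=2.2438, h=1.9913
  candidates: C₊=(-0.7977,1.7879) cross=19.897; C₋=(-0.6934,-2.1934) cross=-19.897
  mode - wants cross < 0 → take C=(-0.6934,-2.1934) (cross=-19.897)
ex = (C−B)/|BC| = (0.7650,-0.6440); ey = (0.6440,0.7650)
P = B + -0.97·ex + -1.89·ey = (-4.9478,-1.0828)

-4.95 -1.08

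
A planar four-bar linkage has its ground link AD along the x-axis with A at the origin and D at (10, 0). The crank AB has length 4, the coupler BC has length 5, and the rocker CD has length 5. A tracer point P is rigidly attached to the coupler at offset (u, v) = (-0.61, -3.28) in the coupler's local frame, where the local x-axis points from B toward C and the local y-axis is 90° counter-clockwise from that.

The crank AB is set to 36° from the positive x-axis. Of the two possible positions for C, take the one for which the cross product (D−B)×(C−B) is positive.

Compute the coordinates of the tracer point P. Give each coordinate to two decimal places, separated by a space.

4.08 -0.88

A=(0,0), D=(10.00,0)
B = A + 4.00·(cos36°, sin36°) = (3.2361, 2.3511)
|BD| = 7.1609
circle(B,5.00) ∩ circle(D,5.00): a=3.5805, h=3.4900
  candidates: C₊=(7.7639,4.4721) cross=24.992; C₋=(5.4722,-2.1210) cross=-24.992
  mode + wants cross > 0 → take C=(7.7639,4.4721) (cross=24.992)
ex = (C−B)/|BC| = (0.9056,0.4242); ey = (-0.4242,0.9056)
P = B + -0.61·ex + -3.28·ey = (4.0750,-0.8779)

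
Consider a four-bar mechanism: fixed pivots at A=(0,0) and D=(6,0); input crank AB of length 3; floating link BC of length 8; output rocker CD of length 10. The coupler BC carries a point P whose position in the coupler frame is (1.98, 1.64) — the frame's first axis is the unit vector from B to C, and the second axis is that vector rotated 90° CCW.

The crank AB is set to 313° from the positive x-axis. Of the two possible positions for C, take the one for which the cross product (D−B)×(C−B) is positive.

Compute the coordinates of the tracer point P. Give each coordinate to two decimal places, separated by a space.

A=(0,0), D=(6.00,0)
B = A + 3.00·(cos313°, sin313°) = (2.0460, -2.1941)
|BD| = 4.5220
circle(B,8.00) ∩ circle(D,10.00): a=-1.7196, h=7.8130
  candidates: C₊=(-3.2485,3.8033) cross=35.330; C₋=(4.3333,-9.8601) cross=-35.330
  mode + wants cross > 0 → take C=(-3.2485,3.8033) (cross=35.330)
ex = (C−B)/|BC| = (-0.6618,0.7497); ey = (-0.7497,-0.6618)
P = B + 1.98·ex + 1.64·ey = (-0.4939,-1.7951)

-0.49 -1.80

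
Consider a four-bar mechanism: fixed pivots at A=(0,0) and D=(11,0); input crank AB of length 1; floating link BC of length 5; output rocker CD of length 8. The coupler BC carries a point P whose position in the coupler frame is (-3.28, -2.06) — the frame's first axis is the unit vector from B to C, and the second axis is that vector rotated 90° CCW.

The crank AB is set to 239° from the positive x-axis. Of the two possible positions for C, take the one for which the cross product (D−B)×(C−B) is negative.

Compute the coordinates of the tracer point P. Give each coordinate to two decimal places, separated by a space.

-4.39 -0.94

A=(0,0), D=(11.00,0)
B = A + 1.00·(cos239°, sin239°) = (-0.5150, -0.8572)
|BD| = 11.5469
circle(B,5.00) ∩ circle(D,8.00): a=4.0847, h=2.8836
  candidates: C₊=(3.3443,2.3217) cross=33.297; C₋=(3.7724,-3.4296) cross=-33.297
  mode - wants cross < 0 → take C=(3.7724,-3.4296) (cross=-33.297)
ex = (C−B)/|BC| = (0.8575,-0.5145); ey = (0.5145,0.8575)
P = B + -3.28·ex + -2.06·ey = (-4.3875,-0.9361)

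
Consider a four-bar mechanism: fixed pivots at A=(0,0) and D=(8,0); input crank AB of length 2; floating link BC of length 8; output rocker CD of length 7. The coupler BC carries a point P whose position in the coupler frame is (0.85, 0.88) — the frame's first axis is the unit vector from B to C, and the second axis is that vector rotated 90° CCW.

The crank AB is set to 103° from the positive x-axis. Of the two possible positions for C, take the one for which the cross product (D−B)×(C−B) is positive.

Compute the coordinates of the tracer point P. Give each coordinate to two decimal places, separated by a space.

A=(0,0), D=(8.00,0)
B = A + 2.00·(cos103°, sin103°) = (-0.4499, 1.9487)
|BD| = 8.6717
circle(B,8.00) ∩ circle(D,7.00): a=5.2007, h=6.0788
  candidates: C₊=(5.9839,6.7034) cross=52.714; C₋=(3.2517,-5.1434) cross=-52.714
  mode + wants cross > 0 → take C=(5.9839,6.7034) (cross=52.714)
ex = (C−B)/|BC| = (0.8042,0.5943); ey = (-0.5943,0.8042)
P = B + 0.85·ex + 0.88·ey = (-0.2893,3.1616)

-0.29 3.16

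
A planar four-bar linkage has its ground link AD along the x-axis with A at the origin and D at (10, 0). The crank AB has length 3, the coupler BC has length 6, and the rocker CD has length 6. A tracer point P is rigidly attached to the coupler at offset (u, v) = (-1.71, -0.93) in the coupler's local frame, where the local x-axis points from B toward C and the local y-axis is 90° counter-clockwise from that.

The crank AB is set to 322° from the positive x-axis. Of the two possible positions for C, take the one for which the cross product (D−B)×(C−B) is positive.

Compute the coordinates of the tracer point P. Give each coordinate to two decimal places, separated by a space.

A=(0,0), D=(10.00,0)
B = A + 3.00·(cos322°, sin322°) = (2.3640, -1.8470)
|BD| = 7.8562
circle(B,6.00) ∩ circle(D,6.00): a=3.9281, h=4.5354
  candidates: C₊=(5.1157,3.4848) cross=35.631; C₋=(7.2483,-5.3318) cross=-35.631
  mode + wants cross > 0 → take C=(5.1157,3.4848) (cross=35.631)
ex = (C−B)/|BC| = (0.4586,0.8886); ey = (-0.8886,0.4586)
P = B + -1.71·ex + -0.93·ey = (2.4062,-3.7931)

2.41 -3.79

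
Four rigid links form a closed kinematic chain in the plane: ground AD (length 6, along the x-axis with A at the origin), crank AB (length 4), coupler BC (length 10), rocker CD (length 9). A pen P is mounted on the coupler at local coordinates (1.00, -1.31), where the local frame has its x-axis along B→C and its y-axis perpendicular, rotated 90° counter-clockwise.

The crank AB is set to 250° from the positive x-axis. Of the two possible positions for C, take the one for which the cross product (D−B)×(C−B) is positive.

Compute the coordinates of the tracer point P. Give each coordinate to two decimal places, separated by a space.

0.02 -2.87

A=(0,0), D=(6.00,0)
B = A + 4.00·(cos250°, sin250°) = (-1.3681, -3.7588)
|BD| = 8.2715
circle(B,10.00) ∩ circle(D,9.00): a=5.2843, h=8.4898
  candidates: C₊=(-0.5189,6.2051) cross=70.223; C₋=(7.1970,-8.9200) cross=-70.223
  mode + wants cross > 0 → take C=(-0.5189,6.2051) (cross=70.223)
ex = (C−B)/|BC| = (0.0849,0.9964); ey = (-0.9964,0.0849)
P = B + 1.00·ex + -1.31·ey = (0.0221,-2.8736)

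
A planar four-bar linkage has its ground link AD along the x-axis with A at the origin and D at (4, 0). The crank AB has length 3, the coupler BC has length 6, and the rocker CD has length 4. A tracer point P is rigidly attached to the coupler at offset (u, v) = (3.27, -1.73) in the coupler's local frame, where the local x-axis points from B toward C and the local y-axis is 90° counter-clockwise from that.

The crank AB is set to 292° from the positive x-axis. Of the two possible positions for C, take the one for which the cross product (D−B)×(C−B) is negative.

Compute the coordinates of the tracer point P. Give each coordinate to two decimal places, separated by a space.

4.47 -4.36

A=(0,0), D=(4.00,0)
B = A + 3.00·(cos292°, sin292°) = (1.1238, -2.7816)
|BD| = 4.0012
circle(B,6.00) ∩ circle(D,4.00): a=4.4999, h=3.9688
  candidates: C₊=(1.5994,3.1996) cross=15.880; C₋=(7.1175,-2.5062) cross=-15.880
  mode - wants cross < 0 → take C=(7.1175,-2.5062) (cross=-15.880)
ex = (C−B)/|BC| = (0.9989,0.0459); ey = (-0.0459,0.9989)
P = B + 3.27·ex + -1.73·ey = (4.4698,-4.3597)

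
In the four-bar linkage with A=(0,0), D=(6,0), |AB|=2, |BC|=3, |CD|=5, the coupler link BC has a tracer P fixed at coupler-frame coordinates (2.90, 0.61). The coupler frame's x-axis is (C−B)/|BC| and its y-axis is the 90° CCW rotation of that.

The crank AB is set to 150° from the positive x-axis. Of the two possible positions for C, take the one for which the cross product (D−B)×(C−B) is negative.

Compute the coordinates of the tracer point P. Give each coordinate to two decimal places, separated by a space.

A=(0,0), D=(6.00,0)
B = A + 2.00·(cos150°, sin150°) = (-1.7321, 1.0000)
|BD| = 7.7964
circle(B,3.00) ∩ circle(D,5.00): a=2.8721, h=0.8666
  candidates: C₊=(1.2275,1.4910) cross=6.756; C₋=(1.0052,-0.2278) cross=-6.756
  mode - wants cross < 0 → take C=(1.0052,-0.2278) (cross=-6.756)
ex = (C−B)/|BC| = (0.9124,-0.4093); ey = (0.4093,0.9124)
P = B + 2.90·ex + 0.61·ey = (1.1636,0.3697)

1.16 0.37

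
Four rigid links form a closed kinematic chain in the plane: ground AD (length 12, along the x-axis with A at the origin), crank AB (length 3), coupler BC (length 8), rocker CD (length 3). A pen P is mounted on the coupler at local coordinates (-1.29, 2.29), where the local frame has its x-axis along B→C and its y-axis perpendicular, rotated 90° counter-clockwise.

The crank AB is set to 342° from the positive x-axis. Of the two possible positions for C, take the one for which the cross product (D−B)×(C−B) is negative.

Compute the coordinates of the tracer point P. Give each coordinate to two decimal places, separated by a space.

A=(0,0), D=(12.00,0)
B = A + 3.00·(cos342°, sin342°) = (2.8532, -0.9271)
|BD| = 9.1937
circle(B,8.00) ∩ circle(D,3.00): a=7.5880, h=2.5341
  candidates: C₊=(10.1470,2.3593) cross=23.298; C₋=(10.6581,-2.6831) cross=-23.298
  mode - wants cross < 0 → take C=(10.6581,-2.6831) (cross=-23.298)
ex = (C−B)/|BC| = (0.9756,-0.2195); ey = (0.2195,0.9756)
P = B + -1.29·ex + 2.29·ey = (2.0973,1.5903)

2.10 1.59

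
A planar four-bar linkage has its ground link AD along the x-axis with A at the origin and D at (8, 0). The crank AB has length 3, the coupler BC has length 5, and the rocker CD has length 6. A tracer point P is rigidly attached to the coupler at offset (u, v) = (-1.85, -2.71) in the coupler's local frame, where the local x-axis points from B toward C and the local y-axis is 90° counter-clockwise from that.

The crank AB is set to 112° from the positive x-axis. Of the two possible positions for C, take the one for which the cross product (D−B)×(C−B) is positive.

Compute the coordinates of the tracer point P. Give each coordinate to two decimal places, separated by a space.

-2.15 -0.33

A=(0,0), D=(8.00,0)
B = A + 3.00·(cos112°, sin112°) = (-1.1238, 2.7816)
|BD| = 9.5384
circle(B,5.00) ∩ circle(D,6.00): a=4.1926, h=2.7244
  candidates: C₊=(3.6810,4.1649) cross=25.986; C₋=(2.0921,-1.0470) cross=-25.986
  mode + wants cross > 0 → take C=(3.6810,4.1649) (cross=25.986)
ex = (C−B)/|BC| = (0.9610,0.2767); ey = (-0.2767,0.9610)
P = B + -1.85·ex + -2.71·ey = (-2.1518,-0.3345)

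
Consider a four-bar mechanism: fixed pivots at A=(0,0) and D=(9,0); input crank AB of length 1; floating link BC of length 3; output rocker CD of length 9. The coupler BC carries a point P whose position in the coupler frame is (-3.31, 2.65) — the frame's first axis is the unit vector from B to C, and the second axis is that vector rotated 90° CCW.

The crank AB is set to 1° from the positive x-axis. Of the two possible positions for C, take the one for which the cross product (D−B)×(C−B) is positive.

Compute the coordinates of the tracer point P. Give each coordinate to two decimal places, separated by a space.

-1.07 -3.68

A=(0,0), D=(9.00,0)
B = A + 1.00·(cos1°, sin1°) = (0.9998, 0.0175)
|BD| = 8.0002
circle(B,3.00) ∩ circle(D,9.00): a=-0.4998, h=2.9581
  candidates: C₊=(0.5065,2.9766) cross=23.665; C₋=(0.4936,-2.9395) cross=-23.665
  mode + wants cross > 0 → take C=(0.5065,2.9766) (cross=23.665)
ex = (C−B)/|BC| = (-0.1645,0.9864); ey = (-0.9864,-0.1645)
P = B + -3.31·ex + 2.65·ey = (-1.0697,-3.6833)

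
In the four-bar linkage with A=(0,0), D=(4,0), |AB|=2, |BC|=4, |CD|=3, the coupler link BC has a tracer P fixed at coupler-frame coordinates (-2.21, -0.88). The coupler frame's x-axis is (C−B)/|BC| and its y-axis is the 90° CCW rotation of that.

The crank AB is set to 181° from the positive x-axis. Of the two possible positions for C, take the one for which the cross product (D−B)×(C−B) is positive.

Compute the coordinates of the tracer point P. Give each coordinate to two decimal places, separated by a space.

-3.58 -1.81

A=(0,0), D=(4.00,0)
B = A + 2.00·(cos181°, sin181°) = (-1.9997, -0.0349)
|BD| = 5.9998
circle(B,4.00) ∩ circle(D,3.00): a=3.5833, h=1.7777
  candidates: C₊=(1.5732,1.7636) cross=10.666; C₋=(1.5938,-1.7918) cross=-10.666
  mode + wants cross > 0 → take C=(1.5732,1.7636) (cross=10.666)
ex = (C−B)/|BC| = (0.8932,0.4496); ey = (-0.4496,0.8932)
P = B + -2.21·ex + -0.88·ey = (-3.5780,-1.8146)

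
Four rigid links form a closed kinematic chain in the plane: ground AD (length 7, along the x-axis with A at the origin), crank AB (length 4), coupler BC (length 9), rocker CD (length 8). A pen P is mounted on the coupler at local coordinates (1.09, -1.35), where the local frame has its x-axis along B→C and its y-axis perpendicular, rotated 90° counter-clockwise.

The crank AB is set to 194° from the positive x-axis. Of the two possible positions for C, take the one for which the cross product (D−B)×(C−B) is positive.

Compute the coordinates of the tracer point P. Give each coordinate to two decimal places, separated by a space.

A=(0,0), D=(7.00,0)
B = A + 4.00·(cos194°, sin194°) = (-3.8812, -0.9677)
|BD| = 10.9241
circle(B,9.00) ∩ circle(D,8.00): a=6.2402, h=6.4854
  candidates: C₊=(1.7600,6.0450) cross=70.847; C₋=(2.9089,-6.8748) cross=-70.847
  mode + wants cross > 0 → take C=(1.7600,6.0450) (cross=70.847)
ex = (C−B)/|BC| = (0.6268,0.7792); ey = (-0.7792,0.6268)
P = B + 1.09·ex + -1.35·ey = (-2.1461,-0.9645)

-2.15 -0.96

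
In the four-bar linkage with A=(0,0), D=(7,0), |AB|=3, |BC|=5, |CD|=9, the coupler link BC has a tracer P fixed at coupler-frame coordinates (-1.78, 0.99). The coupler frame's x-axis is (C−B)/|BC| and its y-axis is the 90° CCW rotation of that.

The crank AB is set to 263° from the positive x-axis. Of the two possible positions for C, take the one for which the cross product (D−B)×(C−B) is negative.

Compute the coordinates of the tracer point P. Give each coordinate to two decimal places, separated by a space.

A=(0,0), D=(7.00,0)
B = A + 3.00·(cos263°, sin263°) = (-0.3656, -2.9776)
|BD| = 7.9447
circle(B,5.00) ∩ circle(D,9.00): a=0.4480, h=4.9799
  candidates: C₊=(-1.8167,1.8072) cross=39.564; C₋=(1.9162,-7.4266) cross=-39.564
  mode - wants cross < 0 → take C=(1.9162,-7.4266) (cross=-39.564)
ex = (C−B)/|BC| = (0.4564,-0.8898); ey = (0.8898,0.4564)
P = B + -1.78·ex + 0.99·ey = (-0.2970,-0.9420)

-0.30 -0.94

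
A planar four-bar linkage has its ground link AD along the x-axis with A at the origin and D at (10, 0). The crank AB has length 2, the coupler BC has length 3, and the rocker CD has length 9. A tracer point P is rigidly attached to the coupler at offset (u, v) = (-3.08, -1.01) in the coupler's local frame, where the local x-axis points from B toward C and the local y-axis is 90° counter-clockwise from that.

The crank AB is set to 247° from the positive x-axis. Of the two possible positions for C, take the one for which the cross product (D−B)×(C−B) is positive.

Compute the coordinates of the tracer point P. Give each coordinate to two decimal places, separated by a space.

-1.82 -4.91

A=(0,0), D=(10.00,0)
B = A + 2.00·(cos247°, sin247°) = (-0.7815, -1.8410)
|BD| = 10.9375
circle(B,3.00) ∩ circle(D,9.00): a=2.1773, h=2.0638
  candidates: C₊=(1.0174,0.5598) cross=22.573; C₋=(1.7122,-3.5089) cross=-22.573
  mode + wants cross > 0 → take C=(1.0174,0.5598) (cross=22.573)
ex = (C−B)/|BC| = (0.5996,0.8003); ey = (-0.8003,0.5996)
P = B + -3.08·ex + -1.01·ey = (-1.8200,-4.9115)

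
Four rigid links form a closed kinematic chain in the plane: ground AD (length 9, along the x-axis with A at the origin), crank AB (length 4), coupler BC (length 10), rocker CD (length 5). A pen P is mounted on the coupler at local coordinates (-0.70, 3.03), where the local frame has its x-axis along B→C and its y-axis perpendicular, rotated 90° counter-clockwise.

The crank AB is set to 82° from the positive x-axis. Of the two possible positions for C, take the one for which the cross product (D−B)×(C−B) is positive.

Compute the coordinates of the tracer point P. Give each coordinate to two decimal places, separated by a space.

A=(0,0), D=(9.00,0)
B = A + 4.00·(cos82°, sin82°) = (0.5567, 3.9611)
|BD| = 9.3263
circle(B,10.00) ∩ circle(D,5.00): a=8.6840, h=4.9586
  candidates: C₊=(10.5246,4.7619) cross=46.245; C₋=(6.3125,-4.2163) cross=-46.245
  mode + wants cross > 0 → take C=(10.5246,4.7619) (cross=46.245)
ex = (C−B)/|BC| = (0.9968,0.0801); ey = (-0.0801,0.9968)
P = B + -0.70·ex + 3.03·ey = (-0.3837,6.9253)

-0.38 6.93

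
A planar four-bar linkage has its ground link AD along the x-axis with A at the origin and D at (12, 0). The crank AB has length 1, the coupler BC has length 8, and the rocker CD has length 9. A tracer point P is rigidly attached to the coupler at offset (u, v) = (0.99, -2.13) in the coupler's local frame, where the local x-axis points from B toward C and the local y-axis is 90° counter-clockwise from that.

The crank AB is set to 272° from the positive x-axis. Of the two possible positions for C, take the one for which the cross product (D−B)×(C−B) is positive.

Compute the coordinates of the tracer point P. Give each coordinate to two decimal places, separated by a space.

A=(0,0), D=(12.00,0)
B = A + 1.00·(cos272°, sin272°) = (0.0349, -0.9994)
|BD| = 12.0068
circle(B,8.00) ∩ circle(D,9.00): a=5.2954, h=5.9965
  candidates: C₊=(4.8128,5.4171) cross=71.999; C₋=(5.8111,-6.5343) cross=-71.999
  mode + wants cross > 0 → take C=(4.8128,5.4171) (cross=71.999)
ex = (C−B)/|BC| = (0.5972,0.8021); ey = (-0.8021,0.5972)
P = B + 0.99·ex + -2.13·ey = (2.3346,-1.4775)

2.33 -1.48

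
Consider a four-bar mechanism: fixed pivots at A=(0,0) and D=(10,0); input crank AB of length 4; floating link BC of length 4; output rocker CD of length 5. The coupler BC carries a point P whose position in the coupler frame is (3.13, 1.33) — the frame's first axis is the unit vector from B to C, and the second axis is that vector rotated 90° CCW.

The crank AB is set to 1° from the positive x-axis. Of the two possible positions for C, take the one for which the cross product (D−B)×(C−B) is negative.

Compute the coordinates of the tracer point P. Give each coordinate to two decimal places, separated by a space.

A=(0,0), D=(10.00,0)
B = A + 4.00·(cos1°, sin1°) = (3.9994, 0.0698)
|BD| = 6.0010
circle(B,4.00) ∩ circle(D,5.00): a=2.2506, h=3.3068
  candidates: C₊=(6.2883,3.3502) cross=19.844; C₋=(6.2114,-3.2629) cross=-19.844
  mode - wants cross < 0 → take C=(6.2114,-3.2629) (cross=-19.844)
ex = (C−B)/|BC| = (0.5530,-0.8332); ey = (0.8332,0.5530)
P = B + 3.13·ex + 1.33·ey = (6.8384,-1.8025)

6.84 -1.80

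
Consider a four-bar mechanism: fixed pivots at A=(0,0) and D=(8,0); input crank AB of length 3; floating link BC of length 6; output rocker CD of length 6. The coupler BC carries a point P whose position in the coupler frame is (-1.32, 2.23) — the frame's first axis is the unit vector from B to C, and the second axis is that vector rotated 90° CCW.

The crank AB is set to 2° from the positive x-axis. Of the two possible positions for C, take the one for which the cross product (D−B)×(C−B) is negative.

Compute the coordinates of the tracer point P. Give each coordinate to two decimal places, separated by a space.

A=(0,0), D=(8.00,0)
B = A + 3.00·(cos2°, sin2°) = (2.9982, 0.1047)
|BD| = 5.0029
circle(B,6.00) ∩ circle(D,6.00): a=2.5015, h=5.4537
  candidates: C₊=(5.6132,5.5048) cross=27.284; C₋=(5.3850,-5.4001) cross=-27.284
  mode - wants cross < 0 → take C=(5.3850,-5.4001) (cross=-27.284)
ex = (C−B)/|BC| = (0.3978,-0.9175); ey = (0.9175,0.3978)
P = B + -1.32·ex + 2.23·ey = (4.5190,2.2029)

4.52 2.20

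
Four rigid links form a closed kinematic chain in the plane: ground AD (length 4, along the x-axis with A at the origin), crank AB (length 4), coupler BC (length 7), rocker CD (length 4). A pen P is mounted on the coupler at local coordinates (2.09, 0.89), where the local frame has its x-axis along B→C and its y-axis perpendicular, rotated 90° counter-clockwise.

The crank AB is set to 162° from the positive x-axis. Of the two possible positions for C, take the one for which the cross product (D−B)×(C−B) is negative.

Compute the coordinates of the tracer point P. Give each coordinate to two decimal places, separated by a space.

A=(0,0), D=(4.00,0)
B = A + 4.00·(cos162°, sin162°) = (-3.8042, 1.2361)
|BD| = 7.9015
circle(B,7.00) ∩ circle(D,4.00): a=6.0390, h=3.5399
  candidates: C₊=(2.7142,3.7877) cross=27.971; C₋=(1.6066,-3.2050) cross=-27.971
  mode - wants cross < 0 → take C=(1.6066,-3.2050) (cross=-27.971)
ex = (C−B)/|BC| = (0.7730,-0.6344); ey = (0.6344,0.7730)
P = B + 2.09·ex + 0.89·ey = (-1.6241,0.5981)

-1.62 0.60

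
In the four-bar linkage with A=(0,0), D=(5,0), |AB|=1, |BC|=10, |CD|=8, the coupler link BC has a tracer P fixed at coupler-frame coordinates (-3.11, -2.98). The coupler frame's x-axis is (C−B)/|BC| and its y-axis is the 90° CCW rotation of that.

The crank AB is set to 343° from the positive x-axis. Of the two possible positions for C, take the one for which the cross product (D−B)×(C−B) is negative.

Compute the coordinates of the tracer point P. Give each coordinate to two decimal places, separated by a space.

-3.35 -0.16

A=(0,0), D=(5.00,0)
B = A + 1.00·(cos343°, sin343°) = (0.9563, -0.2924)
|BD| = 4.0543
circle(B,10.00) ∩ circle(D,8.00): a=6.4669, h=7.6275
  candidates: C₊=(6.8563,7.7817) cross=30.924; C₋=(7.9564,-7.4337) cross=-30.924
  mode - wants cross < 0 → take C=(7.9564,-7.4337) (cross=-30.924)
ex = (C−B)/|BC| = (0.7000,-0.7141); ey = (0.7141,0.7000)
P = B + -3.11·ex + -2.98·ey = (-3.3488,-0.1575)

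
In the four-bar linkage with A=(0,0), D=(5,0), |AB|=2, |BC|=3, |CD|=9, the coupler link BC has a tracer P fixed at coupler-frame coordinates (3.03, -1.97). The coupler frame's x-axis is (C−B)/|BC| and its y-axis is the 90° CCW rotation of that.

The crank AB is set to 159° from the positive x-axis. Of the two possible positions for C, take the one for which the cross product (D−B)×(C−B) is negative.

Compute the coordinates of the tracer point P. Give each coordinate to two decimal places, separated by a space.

A=(0,0), D=(5.00,0)
B = A + 2.00·(cos159°, sin159°) = (-1.8672, 0.7167)
|BD| = 6.9045
circle(B,3.00) ∩ circle(D,9.00): a=-1.7618, h=2.4282
  candidates: C₊=(-3.3674,3.3147) cross=16.765; C₋=(-3.8715,-1.5154) cross=-16.765
  mode - wants cross < 0 → take C=(-3.8715,-1.5154) (cross=-16.765)
ex = (C−B)/|BC| = (-0.6681,-0.7441); ey = (0.7441,-0.6681)
P = B + 3.03·ex + -1.97·ey = (-5.3573,-0.2216)

-5.36 -0.22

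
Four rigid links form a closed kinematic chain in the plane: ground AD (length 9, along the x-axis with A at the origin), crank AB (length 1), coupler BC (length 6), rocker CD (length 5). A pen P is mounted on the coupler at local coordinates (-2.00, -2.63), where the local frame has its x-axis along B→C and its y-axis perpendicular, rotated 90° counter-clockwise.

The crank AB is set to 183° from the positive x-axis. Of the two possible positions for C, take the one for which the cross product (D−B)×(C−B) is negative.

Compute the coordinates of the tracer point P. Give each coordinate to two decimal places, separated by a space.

-3.84 -1.74

A=(0,0), D=(9.00,0)
B = A + 1.00·(cos183°, sin183°) = (-0.9986, -0.0523)
|BD| = 9.9988
circle(B,6.00) ∩ circle(D,5.00): a=5.5495, h=2.2811
  candidates: C₊=(4.5388,2.2578) cross=22.809; C₋=(4.5627,-2.3044) cross=-22.809
  mode - wants cross < 0 → take C=(4.5627,-2.3044) (cross=-22.809)
ex = (C−B)/|BC| = (0.9269,-0.3753); ey = (0.3753,0.9269)
P = B + -2.00·ex + -2.63·ey = (-3.8396,-1.7394)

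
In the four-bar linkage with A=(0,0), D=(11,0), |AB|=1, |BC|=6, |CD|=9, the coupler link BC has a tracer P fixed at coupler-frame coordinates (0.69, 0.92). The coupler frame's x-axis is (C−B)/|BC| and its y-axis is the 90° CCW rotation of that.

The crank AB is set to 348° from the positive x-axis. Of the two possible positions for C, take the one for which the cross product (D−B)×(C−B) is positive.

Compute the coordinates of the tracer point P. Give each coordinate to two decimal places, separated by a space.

0.46 0.82

A=(0,0), D=(11.00,0)
B = A + 1.00·(cos348°, sin348°) = (0.9781, -0.2079)
|BD| = 10.0240
circle(B,6.00) ∩ circle(D,9.00): a=2.7674, h=5.3237
  candidates: C₊=(3.6345,5.1720) cross=53.365; C₋=(3.8554,-5.4730) cross=-53.365
  mode + wants cross > 0 → take C=(3.6345,5.1720) (cross=53.365)
ex = (C−B)/|BC| = (0.4427,0.8967); ey = (-0.8967,0.4427)
P = B + 0.69·ex + 0.92·ey = (0.4587,0.8181)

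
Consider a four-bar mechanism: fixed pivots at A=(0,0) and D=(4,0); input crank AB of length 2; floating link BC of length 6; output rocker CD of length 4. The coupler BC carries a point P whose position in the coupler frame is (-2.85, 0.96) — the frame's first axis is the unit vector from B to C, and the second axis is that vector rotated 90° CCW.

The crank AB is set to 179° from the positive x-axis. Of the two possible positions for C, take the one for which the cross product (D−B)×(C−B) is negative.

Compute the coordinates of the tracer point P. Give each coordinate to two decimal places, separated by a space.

-3.60 2.58

A=(0,0), D=(4.00,0)
B = A + 2.00·(cos179°, sin179°) = (-1.9997, 0.0349)
|BD| = 5.9998
circle(B,6.00) ∩ circle(D,4.00): a=4.6666, h=3.7713
  candidates: C₊=(2.6888,3.7790) cross=22.627; C₋=(2.6449,-3.7635) cross=-22.627
  mode - wants cross < 0 → take C=(2.6449,-3.7635) (cross=-22.627)
ex = (C−B)/|BC| = (0.7741,-0.6331); ey = (0.6331,0.7741)
P = B + -2.85·ex + 0.96·ey = (-3.5981,2.5823)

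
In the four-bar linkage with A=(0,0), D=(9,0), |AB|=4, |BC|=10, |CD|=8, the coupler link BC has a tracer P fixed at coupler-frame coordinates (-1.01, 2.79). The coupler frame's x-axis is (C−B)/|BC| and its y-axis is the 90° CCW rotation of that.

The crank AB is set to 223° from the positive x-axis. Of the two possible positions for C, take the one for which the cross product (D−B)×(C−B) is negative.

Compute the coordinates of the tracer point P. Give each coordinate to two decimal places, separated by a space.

A=(0,0), D=(9.00,0)
B = A + 4.00·(cos223°, sin223°) = (-2.9254, -2.7280)
|BD| = 12.2335
circle(B,10.00) ∩ circle(D,8.00): a=7.5881, h=6.5131
  candidates: C₊=(3.0192,5.3132) cross=79.678; C₋=(5.9240,-7.3850) cross=-79.678
  mode - wants cross < 0 → take C=(5.9240,-7.3850) (cross=-79.678)
ex = (C−B)/|BC| = (0.8849,-0.4657); ey = (0.4657,0.8849)
P = B + -1.01·ex + 2.79·ey = (-2.5199,0.2114)

-2.52 0.21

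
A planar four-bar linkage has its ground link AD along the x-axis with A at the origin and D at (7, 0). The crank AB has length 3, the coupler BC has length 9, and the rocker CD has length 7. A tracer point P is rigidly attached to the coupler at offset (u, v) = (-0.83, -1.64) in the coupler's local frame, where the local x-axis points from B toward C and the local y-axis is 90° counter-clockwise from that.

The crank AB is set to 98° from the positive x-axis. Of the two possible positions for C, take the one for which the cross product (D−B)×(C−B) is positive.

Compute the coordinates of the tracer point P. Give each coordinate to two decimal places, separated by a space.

-0.43 1.13

A=(0,0), D=(7.00,0)
B = A + 3.00·(cos98°, sin98°) = (-0.4175, 2.9708)
|BD| = 7.9903
circle(B,9.00) ∩ circle(D,7.00): a=5.9976, h=6.7104
  candidates: C₊=(7.6450,6.9702) cross=53.618; C₋=(2.6552,-5.4884) cross=-53.618
  mode + wants cross > 0 → take C=(7.6450,6.9702) (cross=53.618)
ex = (C−B)/|BC| = (0.8958,0.4444); ey = (-0.4444,0.8958)
P = B + -0.83·ex + -1.64·ey = (-0.4323,1.1328)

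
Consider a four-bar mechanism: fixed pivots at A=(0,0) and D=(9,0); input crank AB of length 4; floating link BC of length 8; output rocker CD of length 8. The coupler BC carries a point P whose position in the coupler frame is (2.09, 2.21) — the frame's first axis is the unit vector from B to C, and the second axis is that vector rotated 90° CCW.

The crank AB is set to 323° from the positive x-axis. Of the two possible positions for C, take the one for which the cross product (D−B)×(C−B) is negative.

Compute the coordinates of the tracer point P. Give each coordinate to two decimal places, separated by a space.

A=(0,0), D=(9.00,0)
B = A + 4.00·(cos323°, sin323°) = (3.1945, -2.4073)
|BD| = 6.2848
circle(B,8.00) ∩ circle(D,8.00): a=3.1424, h=7.3570
  candidates: C₊=(3.2793,5.5923) cross=46.237; C₋=(8.9152,-7.9996) cross=-46.237
  mode - wants cross < 0 → take C=(8.9152,-7.9996) (cross=-46.237)
ex = (C−B)/|BC| = (0.7151,-0.6990); ey = (0.6990,0.7151)
P = B + 2.09·ex + 2.21·ey = (6.2339,-2.2879)

6.23 -2.29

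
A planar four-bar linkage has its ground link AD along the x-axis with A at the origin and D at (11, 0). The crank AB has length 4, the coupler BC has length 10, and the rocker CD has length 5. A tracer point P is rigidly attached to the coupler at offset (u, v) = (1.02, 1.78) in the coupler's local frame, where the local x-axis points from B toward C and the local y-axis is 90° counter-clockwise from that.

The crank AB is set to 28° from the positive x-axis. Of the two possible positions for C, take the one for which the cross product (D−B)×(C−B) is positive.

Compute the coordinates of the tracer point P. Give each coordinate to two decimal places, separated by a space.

4.05 3.86

A=(0,0), D=(11.00,0)
B = A + 4.00·(cos28°, sin28°) = (3.5318, 1.8779)
|BD| = 7.7007
circle(B,10.00) ∩ circle(D,5.00): a=8.7200, h=4.8950
  candidates: C₊=(13.1823,4.4986) cross=37.695; C₋=(10.7949,-4.9958) cross=-37.695
  mode + wants cross > 0 → take C=(13.1823,4.4986) (cross=37.695)
ex = (C−B)/|BC| = (0.9650,0.2621); ey = (-0.2621,0.9650)
P = B + 1.02·ex + 1.78·ey = (4.0496,3.8630)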